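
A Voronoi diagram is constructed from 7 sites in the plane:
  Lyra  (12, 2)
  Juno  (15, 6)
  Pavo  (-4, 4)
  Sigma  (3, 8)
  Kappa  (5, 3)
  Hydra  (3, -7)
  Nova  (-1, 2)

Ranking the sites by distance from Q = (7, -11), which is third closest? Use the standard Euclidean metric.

Kappa

Squared Euclidean distances:
d²(Q, Lyra) = (7−12)² + (-11−2)² = 25 + 169 = 194
d²(Q, Juno) = (7−15)² + (-11−6)² = 64 + 289 = 353
d²(Q, Pavo) = (7−(-4))² + (-11−4)² = 121 + 225 = 346
d²(Q, Sigma) = (7−3)² + (-11−8)² = 16 + 361 = 377
d²(Q, Kappa) = (7−5)² + (-11−3)² = 4 + 196 = 200
d²(Q, Hydra) = (7−3)² + (-11−(-7))² = 16 + 16 = 32
d²(Q, Nova) = (7−(-1))² + (-11−2)² = 64 + 169 = 233
Sorted ascending: Hydra, Lyra, Kappa, Nova, … — the third-nearest is Kappa.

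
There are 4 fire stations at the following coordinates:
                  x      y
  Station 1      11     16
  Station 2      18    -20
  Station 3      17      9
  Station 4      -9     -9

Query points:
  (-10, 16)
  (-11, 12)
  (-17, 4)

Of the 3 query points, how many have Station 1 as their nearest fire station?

(-10, 16) — d² to each: Station 1:441, Station 2:2080, Station 3:778, Station 4:626 → nearest is Station 1
(-11, 12) — d² to each: Station 1:500, Station 2:1865, Station 3:793, Station 4:445 → nearest is Station 4
(-17, 4) — d² to each: Station 1:928, Station 2:1801, Station 3:1181, Station 4:233 → nearest is Station 4
1 of the 3 points has Station 1 as nearest.

1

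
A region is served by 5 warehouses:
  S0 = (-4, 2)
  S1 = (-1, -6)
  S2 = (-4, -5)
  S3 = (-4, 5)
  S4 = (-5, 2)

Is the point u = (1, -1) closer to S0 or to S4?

Compare squared distances:
|uS0|² = (1−(-4))² + (-1−2)² = 25 + 9 = 34
|uS4|² = (1−(-5))² + (-1−2)² = 36 + 9 = 45
34 < 45, so S0 is closer.

S0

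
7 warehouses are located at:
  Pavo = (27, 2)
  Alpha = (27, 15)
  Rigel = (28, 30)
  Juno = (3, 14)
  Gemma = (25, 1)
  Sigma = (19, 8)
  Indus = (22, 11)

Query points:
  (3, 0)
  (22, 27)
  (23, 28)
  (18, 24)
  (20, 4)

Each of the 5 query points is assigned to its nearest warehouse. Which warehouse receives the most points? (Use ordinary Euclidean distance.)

(3, 0) — d² to each: Pavo:580, Alpha:801, Rigel:1525, Juno:196, Gemma:485, Sigma:320, Indus:482 → nearest is Juno
(22, 27) — d² to each: Pavo:650, Alpha:169, Rigel:45, Juno:530, Gemma:685, Sigma:370, Indus:256 → nearest is Rigel
(23, 28) — d² to each: Pavo:692, Alpha:185, Rigel:29, Juno:596, Gemma:733, Sigma:416, Indus:290 → nearest is Rigel
(18, 24) — d² to each: Pavo:565, Alpha:162, Rigel:136, Juno:325, Gemma:578, Sigma:257, Indus:185 → nearest is Rigel
(20, 4) — d² to each: Pavo:53, Alpha:170, Rigel:740, Juno:389, Gemma:34, Sigma:17, Indus:53 → nearest is Sigma
Tally — Rigel:3, Juno:1, Sigma:1. Rigel captures the most (3).

Rigel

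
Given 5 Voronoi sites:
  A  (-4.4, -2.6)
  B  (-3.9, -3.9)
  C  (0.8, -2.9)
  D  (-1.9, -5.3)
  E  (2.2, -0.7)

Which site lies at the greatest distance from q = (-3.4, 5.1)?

D

Since √ is increasing, it suffices to compare squared distances:
|qA|² = (-3.4−(-4.4))² + (5.1−(-2.6))² = 1 + 59.29 = 60.29
|qB|² = (-3.4−(-3.9))² + (5.1−(-3.9))² = 0.25 + 81 = 81.25
|qC|² = (-3.4−0.8)² + (5.1−(-2.9))² = 17.64 + 64 = 81.64
|qD|² = (-3.4−(-1.9))² + (5.1−(-5.3))² = 2.25 + 108.16 = 110.41
|qE|² = (-3.4−2.2)² + (5.1−(-0.7))² = 31.36 + 33.64 = 65
The largest is to D.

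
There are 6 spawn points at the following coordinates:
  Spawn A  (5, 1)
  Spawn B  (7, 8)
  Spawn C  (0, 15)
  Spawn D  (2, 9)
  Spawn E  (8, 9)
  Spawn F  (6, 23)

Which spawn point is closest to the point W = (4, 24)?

Spawn F

Squared Euclidean distances:
d²(W, Spawn A) = 1 + 529 = 530
d²(W, Spawn B) = 9 + 256 = 265
d²(W, Spawn C) = 16 + 81 = 97
d²(W, Spawn D) = 4 + 225 = 229
d²(W, Spawn E) = 16 + 225 = 241
d²(W, Spawn F) = 4 + 1 = 5
Minimum is at Spawn F.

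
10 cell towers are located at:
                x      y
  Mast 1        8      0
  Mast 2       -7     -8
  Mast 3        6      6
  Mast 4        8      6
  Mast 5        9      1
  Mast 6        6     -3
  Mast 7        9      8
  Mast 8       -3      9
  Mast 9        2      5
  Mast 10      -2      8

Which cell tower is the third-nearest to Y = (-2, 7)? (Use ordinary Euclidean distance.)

Compare squared distances (the ordering matches that of the actual distances):
d²(Y, Mast 1) = 100 + 49 = 149
d²(Y, Mast 2) = 25 + 225 = 250
d²(Y, Mast 3) = 64 + 1 = 65
d²(Y, Mast 4) = 100 + 1 = 101
d²(Y, Mast 5) = 121 + 36 = 157
d²(Y, Mast 6) = 64 + 100 = 164
d²(Y, Mast 7) = 121 + 1 = 122
d²(Y, Mast 8) = 1 + 4 = 5
d²(Y, Mast 9) = 16 + 4 = 20
d²(Y, Mast 10) = 0 + 1 = 1
Sorted ascending: Mast 10, Mast 8, Mast 9, Mast 3, … — the third-nearest is Mast 9.

Mast 9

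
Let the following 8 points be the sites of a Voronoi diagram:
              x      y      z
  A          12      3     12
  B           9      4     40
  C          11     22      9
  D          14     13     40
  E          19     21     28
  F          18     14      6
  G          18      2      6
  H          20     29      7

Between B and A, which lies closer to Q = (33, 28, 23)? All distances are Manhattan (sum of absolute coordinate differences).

d(Q,B) = |33−9| + |28−4| + |23−40| = 24 + 24 + 17 = 65
d(Q,A) = |33−12| + |28−3| + |23−12| = 21 + 25 + 11 = 57
65 > 57, so A is closer.

A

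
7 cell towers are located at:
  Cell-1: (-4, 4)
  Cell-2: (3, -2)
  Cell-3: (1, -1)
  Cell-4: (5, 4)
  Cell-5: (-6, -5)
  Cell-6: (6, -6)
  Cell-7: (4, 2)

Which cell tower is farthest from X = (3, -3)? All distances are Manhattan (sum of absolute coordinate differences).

d(X, Cell-1) = |3−(-4)| + |-3−4| = 7 + 7 = 14
d(X, Cell-2) = |3−3| + |-3−(-2)| = 0 + 1 = 1
d(X, Cell-3) = |3−1| + |-3−(-1)| = 2 + 2 = 4
d(X, Cell-4) = |3−5| + |-3−4| = 2 + 7 = 9
d(X, Cell-5) = |3−(-6)| + |-3−(-5)| = 9 + 2 = 11
d(X, Cell-6) = |3−6| + |-3−(-6)| = 3 + 3 = 6
d(X, Cell-7) = |3−4| + |-3−2| = 1 + 5 = 6
The largest is to Cell-1.

Cell-1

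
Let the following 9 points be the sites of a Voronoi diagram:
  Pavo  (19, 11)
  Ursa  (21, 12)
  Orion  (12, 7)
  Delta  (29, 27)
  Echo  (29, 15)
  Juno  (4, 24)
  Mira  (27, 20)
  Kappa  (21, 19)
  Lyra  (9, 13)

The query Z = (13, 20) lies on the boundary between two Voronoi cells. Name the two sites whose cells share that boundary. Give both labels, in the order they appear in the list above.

Kappa and Lyra

Squared distances from Z to each site:
d²(Z, Pavo) = (13−19)² + (20−11)² = 36 + 81 = 117
d²(Z, Ursa) = (13−21)² + (20−12)² = 64 + 64 = 128
d²(Z, Orion) = (13−12)² + (20−7)² = 1 + 169 = 170
d²(Z, Delta) = (13−29)² + (20−27)² = 256 + 49 = 305
d²(Z, Echo) = (13−29)² + (20−15)² = 256 + 25 = 281
d²(Z, Juno) = (13−4)² + (20−24)² = 81 + 16 = 97
d²(Z, Mira) = (13−27)² + (20−20)² = 196 + 0 = 196
d²(Z, Kappa) = (13−21)² + (20−19)² = 64 + 1 = 65
d²(Z, Lyra) = (13−9)² + (20−13)² = 16 + 49 = 65
Z is equidistant from Kappa and Lyra (both at squared distance 65), and every other site is strictly farther — so Z lies on the Kappa–Lyra Voronoi edge.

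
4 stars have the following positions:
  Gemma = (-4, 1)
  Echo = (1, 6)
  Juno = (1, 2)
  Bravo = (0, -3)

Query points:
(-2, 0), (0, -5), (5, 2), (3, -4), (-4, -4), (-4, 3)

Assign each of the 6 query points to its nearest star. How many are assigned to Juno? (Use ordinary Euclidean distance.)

1

(-2, 0) — d² to each: Gemma:5, Echo:45, Juno:13, Bravo:13 → nearest is Gemma
(0, -5) — d² to each: Gemma:52, Echo:122, Juno:50, Bravo:4 → nearest is Bravo
(5, 2) — d² to each: Gemma:82, Echo:32, Juno:16, Bravo:50 → nearest is Juno
(3, -4) — d² to each: Gemma:74, Echo:104, Juno:40, Bravo:10 → nearest is Bravo
(-4, -4) — d² to each: Gemma:25, Echo:125, Juno:61, Bravo:17 → nearest is Bravo
(-4, 3) — d² to each: Gemma:4, Echo:34, Juno:26, Bravo:52 → nearest is Gemma
1 of the 6 points has Juno as nearest.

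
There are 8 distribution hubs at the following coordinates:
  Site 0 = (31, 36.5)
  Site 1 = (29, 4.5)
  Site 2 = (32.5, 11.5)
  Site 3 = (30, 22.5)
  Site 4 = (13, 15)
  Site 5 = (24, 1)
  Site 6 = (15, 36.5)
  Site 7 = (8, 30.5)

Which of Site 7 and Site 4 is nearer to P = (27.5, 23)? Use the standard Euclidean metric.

Compare squared distances:
d²(P, Site 7) = (27.5−8)² + (23−30.5)² = 380.25 + 56.25 = 436.5
d²(P, Site 4) = (27.5−13)² + (23−15)² = 210.25 + 64 = 274.25
436.5 > 274.25, so Site 4 is closer.

Site 4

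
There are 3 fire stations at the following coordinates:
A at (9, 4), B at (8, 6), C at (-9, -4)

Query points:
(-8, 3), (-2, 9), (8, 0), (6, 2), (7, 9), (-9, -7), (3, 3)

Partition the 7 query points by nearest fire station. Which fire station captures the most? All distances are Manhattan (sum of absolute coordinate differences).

(-8, 3) — d to each: A:18, B:19, C:8 → nearest is C
(-2, 9) — d to each: A:16, B:13, C:20 → nearest is B
(8, 0) — d to each: A:5, B:6, C:21 → nearest is A
(6, 2) — d to each: A:5, B:6, C:21 → nearest is A
(7, 9) — d to each: A:7, B:4, C:29 → nearest is B
(-9, -7) — d to each: A:29, B:30, C:3 → nearest is C
(3, 3) — d to each: A:7, B:8, C:19 → nearest is A
Tally — A:3, B:2, C:2. A captures the most (3).

A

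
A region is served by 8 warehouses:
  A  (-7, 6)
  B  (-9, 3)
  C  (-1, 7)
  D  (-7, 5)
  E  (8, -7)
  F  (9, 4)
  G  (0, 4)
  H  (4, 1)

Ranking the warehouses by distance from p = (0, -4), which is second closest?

G

Squared Euclidean distances:
|pA|² = (0−(-7))² + (-4−6)² = 49 + 100 = 149
|pB|² = (0−(-9))² + (-4−3)² = 81 + 49 = 130
|pC|² = (0−(-1))² + (-4−7)² = 1 + 121 = 122
|pD|² = (0−(-7))² + (-4−5)² = 49 + 81 = 130
|pE|² = (0−8)² + (-4−(-7))² = 64 + 9 = 73
|pF|² = (0−9)² + (-4−4)² = 81 + 64 = 145
|pG|² = (0−0)² + (-4−4)² = 0 + 64 = 64
|pH|² = (0−4)² + (-4−1)² = 16 + 25 = 41
Sorted ascending: H, G, E, … — the second-nearest is G.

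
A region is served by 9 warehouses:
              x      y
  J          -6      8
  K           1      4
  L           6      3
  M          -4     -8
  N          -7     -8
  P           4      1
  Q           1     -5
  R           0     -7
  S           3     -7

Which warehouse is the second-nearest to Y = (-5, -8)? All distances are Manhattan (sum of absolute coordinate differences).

d(Y,J) = 1 + 16 = 17
d(Y,K) = 6 + 12 = 18
d(Y,L) = 11 + 11 = 22
d(Y,M) = 1 + 0 = 1
d(Y,N) = 2 + 0 = 2
d(Y,P) = 9 + 9 = 18
d(Y,Q) = 6 + 3 = 9
d(Y,R) = 5 + 1 = 6
d(Y,S) = 8 + 1 = 9
Sorted ascending: M, N, R, … — the second-nearest is N.

N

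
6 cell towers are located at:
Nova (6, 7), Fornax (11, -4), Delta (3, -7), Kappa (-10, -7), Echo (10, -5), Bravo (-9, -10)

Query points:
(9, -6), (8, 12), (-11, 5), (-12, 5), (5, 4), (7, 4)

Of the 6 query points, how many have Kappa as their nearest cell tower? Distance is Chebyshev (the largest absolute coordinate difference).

(9, -6) — d to each: Nova:13, Fornax:2, Delta:6, Kappa:19, Echo:1, Bravo:18 → nearest is Echo
(8, 12) — d to each: Nova:5, Fornax:16, Delta:19, Kappa:19, Echo:17, Bravo:22 → nearest is Nova
(-11, 5) — d to each: Nova:17, Fornax:22, Delta:14, Kappa:12, Echo:21, Bravo:15 → nearest is Kappa
(-12, 5) — d to each: Nova:18, Fornax:23, Delta:15, Kappa:12, Echo:22, Bravo:15 → nearest is Kappa
(5, 4) — d to each: Nova:3, Fornax:8, Delta:11, Kappa:15, Echo:9, Bravo:14 → nearest is Nova
(7, 4) — d to each: Nova:3, Fornax:8, Delta:11, Kappa:17, Echo:9, Bravo:16 → nearest is Nova
2 of the 6 points have Kappa as nearest.

2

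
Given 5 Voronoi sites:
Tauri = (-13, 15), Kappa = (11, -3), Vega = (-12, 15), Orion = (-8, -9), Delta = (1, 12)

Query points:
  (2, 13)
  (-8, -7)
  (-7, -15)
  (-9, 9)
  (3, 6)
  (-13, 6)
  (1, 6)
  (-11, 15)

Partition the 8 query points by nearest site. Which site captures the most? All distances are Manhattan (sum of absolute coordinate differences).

(2, 13) — d to each: Tauri:17, Kappa:25, Vega:16, Orion:32, Delta:2 → nearest is Delta
(-8, -7) — d to each: Tauri:27, Kappa:23, Vega:26, Orion:2, Delta:28 → nearest is Orion
(-7, -15) — d to each: Tauri:36, Kappa:30, Vega:35, Orion:7, Delta:35 → nearest is Orion
(-9, 9) — d to each: Tauri:10, Kappa:32, Vega:9, Orion:19, Delta:13 → nearest is Vega
(3, 6) — d to each: Tauri:25, Kappa:17, Vega:24, Orion:26, Delta:8 → nearest is Delta
(-13, 6) — d to each: Tauri:9, Kappa:33, Vega:10, Orion:20, Delta:20 → nearest is Tauri
(1, 6) — d to each: Tauri:23, Kappa:19, Vega:22, Orion:24, Delta:6 → nearest is Delta
(-11, 15) — d to each: Tauri:2, Kappa:40, Vega:1, Orion:27, Delta:15 → nearest is Vega
Tally — Tauri:1, Vega:2, Orion:2, Delta:3. Delta captures the most (3).

Delta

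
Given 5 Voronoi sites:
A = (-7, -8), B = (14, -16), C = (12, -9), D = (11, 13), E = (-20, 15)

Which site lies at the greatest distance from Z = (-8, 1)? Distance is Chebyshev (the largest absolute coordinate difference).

B

d(Z,A) = max(1, 9) = 9
d(Z,B) = max(22, 17) = 22
d(Z,C) = max(20, 10) = 20
d(Z,D) = max(19, 12) = 19
d(Z,E) = max(12, 14) = 14
The largest is to B.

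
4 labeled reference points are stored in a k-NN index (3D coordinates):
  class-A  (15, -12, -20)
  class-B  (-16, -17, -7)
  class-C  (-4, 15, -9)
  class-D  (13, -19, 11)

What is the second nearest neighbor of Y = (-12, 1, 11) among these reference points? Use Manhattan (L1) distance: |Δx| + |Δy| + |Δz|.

d(Y, class-A) = |-12−15| + |1−(-12)| + |11−(-20)| = 27 + 13 + 31 = 71
d(Y, class-B) = |-12−(-16)| + |1−(-17)| + |11−(-7)| = 4 + 18 + 18 = 40
d(Y, class-C) = |-12−(-4)| + |1−15| + |11−(-9)| = 8 + 14 + 20 = 42
d(Y, class-D) = |-12−13| + |1−(-19)| + |11−11| = 25 + 20 + 0 = 45
Sorted ascending: class-B, class-C, class-D, … — the second-nearest is class-C.

class-C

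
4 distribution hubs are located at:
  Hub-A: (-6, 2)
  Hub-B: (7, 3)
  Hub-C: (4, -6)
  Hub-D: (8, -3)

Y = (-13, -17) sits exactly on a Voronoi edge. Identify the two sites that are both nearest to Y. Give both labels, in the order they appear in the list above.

Squared distances from Y to each site:
d²(Y, Hub-A) = (-13−(-6))² + (-17−2)² = 49 + 361 = 410
d²(Y, Hub-B) = (-13−7)² + (-17−3)² = 400 + 400 = 800
d²(Y, Hub-C) = (-13−4)² + (-17−(-6))² = 289 + 121 = 410
d²(Y, Hub-D) = (-13−8)² + (-17−(-3))² = 441 + 196 = 637
Y is equidistant from Hub-A and Hub-C (both at squared distance 410), and every other site is strictly farther — so Y lies on the Hub-A–Hub-C Voronoi edge.

Hub-A and Hub-C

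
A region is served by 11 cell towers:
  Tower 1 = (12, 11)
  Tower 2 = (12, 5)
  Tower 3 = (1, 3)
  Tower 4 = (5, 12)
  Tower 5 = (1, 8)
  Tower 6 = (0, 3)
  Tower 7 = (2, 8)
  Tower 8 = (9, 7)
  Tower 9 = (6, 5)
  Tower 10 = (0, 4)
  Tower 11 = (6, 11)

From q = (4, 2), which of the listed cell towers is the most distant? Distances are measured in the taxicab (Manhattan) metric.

d(q, Tower 1) = 8 + 9 = 17
d(q, Tower 2) = 8 + 3 = 11
d(q, Tower 3) = 3 + 1 = 4
d(q, Tower 4) = 1 + 10 = 11
d(q, Tower 5) = 3 + 6 = 9
d(q, Tower 6) = 4 + 1 = 5
d(q, Tower 7) = 2 + 6 = 8
d(q, Tower 8) = 5 + 5 = 10
d(q, Tower 9) = 2 + 3 = 5
d(q, Tower 10) = 4 + 2 = 6
d(q, Tower 11) = 2 + 9 = 11
The largest is to Tower 1.

Tower 1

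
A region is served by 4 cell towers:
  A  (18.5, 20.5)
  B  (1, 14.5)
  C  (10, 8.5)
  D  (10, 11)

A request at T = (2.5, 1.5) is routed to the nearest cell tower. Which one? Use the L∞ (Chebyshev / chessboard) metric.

d(T,A) = max(16, 19) = 19
d(T,B) = max(1.5, 13) = 13
d(T,C) = max(7.5, 7) = 7.5
d(T,D) = max(7.5, 9.5) = 9.5
Minimum is at C.

C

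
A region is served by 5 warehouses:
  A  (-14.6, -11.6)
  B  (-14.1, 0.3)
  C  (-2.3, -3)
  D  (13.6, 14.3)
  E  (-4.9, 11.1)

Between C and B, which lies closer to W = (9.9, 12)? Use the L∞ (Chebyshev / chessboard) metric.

d(W,C) = max(12.2, 15) = 15
d(W,B) = max(24, 11.7) = 24
15 < 24, so C is closer.

C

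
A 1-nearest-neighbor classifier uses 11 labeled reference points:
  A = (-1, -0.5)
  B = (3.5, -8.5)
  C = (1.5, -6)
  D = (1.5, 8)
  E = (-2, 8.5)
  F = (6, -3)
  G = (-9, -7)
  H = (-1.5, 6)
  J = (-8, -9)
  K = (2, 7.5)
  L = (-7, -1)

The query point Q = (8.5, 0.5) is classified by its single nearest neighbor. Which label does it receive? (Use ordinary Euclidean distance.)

Squared Euclidean distances:
|QA|² = 90.25 + 1 = 91.25
|QB|² = 25 + 81 = 106
|QC|² = 49 + 42.25 = 91.25
|QD|² = 49 + 56.25 = 105.25
|QE|² = 110.25 + 64 = 174.25
|QF|² = 6.25 + 12.25 = 18.5
|QG|² = 306.25 + 56.25 = 362.5
|QH|² = 100 + 30.25 = 130.25
|QJ|² = 272.25 + 90.25 = 362.5
|QK|² = 42.25 + 49 = 91.25
|QL|² = 240.25 + 2.25 = 242.5
F is nearest.

F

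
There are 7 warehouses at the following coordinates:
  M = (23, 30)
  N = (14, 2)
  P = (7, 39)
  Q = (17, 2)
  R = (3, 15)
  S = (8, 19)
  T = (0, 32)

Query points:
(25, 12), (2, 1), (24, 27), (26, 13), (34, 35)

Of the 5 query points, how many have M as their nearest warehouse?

(25, 12) — d² to each: M:328, N:221, P:1053, Q:164, R:493, S:338, T:1025 → nearest is Q
(2, 1) — d² to each: M:1282, N:145, P:1469, Q:226, R:197, S:360, T:965 → nearest is N
(24, 27) — d² to each: M:10, N:725, P:433, Q:674, R:585, S:320, T:601 → nearest is M
(26, 13) — d² to each: M:298, N:265, P:1037, Q:202, R:533, S:360, T:1037 → nearest is Q
(34, 35) — d² to each: M:146, N:1489, P:745, Q:1378, R:1361, S:932, T:1165 → nearest is M
2 of the 5 points have M as nearest.

2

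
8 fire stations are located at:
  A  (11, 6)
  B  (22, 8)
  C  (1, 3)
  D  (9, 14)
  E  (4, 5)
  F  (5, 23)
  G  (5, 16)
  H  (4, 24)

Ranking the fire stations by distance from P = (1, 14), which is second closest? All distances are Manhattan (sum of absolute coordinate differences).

d(P,A) = |1−11| + |14−6| = 10 + 8 = 18
d(P,B) = |1−22| + |14−8| = 21 + 6 = 27
d(P,C) = |1−1| + |14−3| = 0 + 11 = 11
d(P,D) = |1−9| + |14−14| = 8 + 0 = 8
d(P,E) = |1−4| + |14−5| = 3 + 9 = 12
d(P,F) = |1−5| + |14−23| = 4 + 9 = 13
d(P,G) = |1−5| + |14−16| = 4 + 2 = 6
d(P,H) = |1−4| + |14−24| = 3 + 10 = 13
Sorted ascending: G, D, C, … — the second-nearest is D.

D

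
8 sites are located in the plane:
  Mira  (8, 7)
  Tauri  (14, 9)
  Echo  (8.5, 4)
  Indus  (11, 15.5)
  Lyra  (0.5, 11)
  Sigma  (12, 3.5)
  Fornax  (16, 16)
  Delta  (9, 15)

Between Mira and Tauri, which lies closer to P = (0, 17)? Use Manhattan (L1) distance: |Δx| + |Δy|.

d(P, Mira) = |0−8| + |17−7| = 8 + 10 = 18
d(P, Tauri) = |0−14| + |17−9| = 14 + 8 = 22
18 < 22, so Mira is closer.

Mira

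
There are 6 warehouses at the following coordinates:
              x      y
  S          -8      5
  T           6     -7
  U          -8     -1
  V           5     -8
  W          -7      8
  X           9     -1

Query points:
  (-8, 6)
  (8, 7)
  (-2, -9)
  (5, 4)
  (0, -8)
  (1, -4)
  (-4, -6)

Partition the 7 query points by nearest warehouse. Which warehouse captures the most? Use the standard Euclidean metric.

(-8, 6) — d² to each: S:1, T:365, U:49, V:365, W:5, X:338 → nearest is S
(8, 7) — d² to each: S:260, T:200, U:320, V:234, W:226, X:65 → nearest is X
(-2, -9) — d² to each: S:232, T:68, U:100, V:50, W:314, X:185 → nearest is V
(5, 4) — d² to each: S:170, T:122, U:194, V:144, W:160, X:41 → nearest is X
(0, -8) — d² to each: S:233, T:37, U:113, V:25, W:305, X:130 → nearest is V
(1, -4) — d² to each: S:162, T:34, U:90, V:32, W:208, X:73 → nearest is V
(-4, -6) — d² to each: S:137, T:101, U:41, V:85, W:205, X:194 → nearest is U
Tally — S:1, U:1, V:3, X:2. V captures the most (3).

V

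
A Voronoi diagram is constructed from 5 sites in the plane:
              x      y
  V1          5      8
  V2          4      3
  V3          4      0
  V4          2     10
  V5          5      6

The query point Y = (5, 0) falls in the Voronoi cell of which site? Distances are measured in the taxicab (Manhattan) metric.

V3

d(Y,V1) = |5−5| + |0−8| = 0 + 8 = 8
d(Y,V2) = |5−4| + |0−3| = 1 + 3 = 4
d(Y,V3) = |5−4| + |0−0| = 1 + 0 = 1
d(Y,V4) = |5−2| + |0−10| = 3 + 10 = 13
d(Y,V5) = |5−5| + |0−6| = 0 + 6 = 6
The smallest is to V3, so Y lies in the Voronoi region of V3.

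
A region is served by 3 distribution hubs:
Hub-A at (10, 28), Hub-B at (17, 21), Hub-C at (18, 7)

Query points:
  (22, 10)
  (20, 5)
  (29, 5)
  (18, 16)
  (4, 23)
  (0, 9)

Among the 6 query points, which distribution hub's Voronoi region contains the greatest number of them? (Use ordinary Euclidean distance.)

(22, 10) — d² to each: Hub-A:468, Hub-B:146, Hub-C:25 → nearest is Hub-C
(20, 5) — d² to each: Hub-A:629, Hub-B:265, Hub-C:8 → nearest is Hub-C
(29, 5) — d² to each: Hub-A:890, Hub-B:400, Hub-C:125 → nearest is Hub-C
(18, 16) — d² to each: Hub-A:208, Hub-B:26, Hub-C:81 → nearest is Hub-B
(4, 23) — d² to each: Hub-A:61, Hub-B:173, Hub-C:452 → nearest is Hub-A
(0, 9) — d² to each: Hub-A:461, Hub-B:433, Hub-C:328 → nearest is Hub-C
Tally — Hub-A:1, Hub-B:1, Hub-C:4. Hub-C captures the most (4).

Hub-C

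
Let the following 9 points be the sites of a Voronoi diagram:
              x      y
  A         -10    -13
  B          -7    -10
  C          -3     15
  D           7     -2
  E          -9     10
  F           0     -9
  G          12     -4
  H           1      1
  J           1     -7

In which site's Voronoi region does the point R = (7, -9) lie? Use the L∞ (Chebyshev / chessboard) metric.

d(R,A) = max(17, 4) = 17
d(R,B) = max(14, 1) = 14
d(R,C) = max(10, 24) = 24
d(R,D) = max(0, 7) = 7
d(R,E) = max(16, 19) = 19
d(R,F) = max(7, 0) = 7
d(R,G) = max(5, 5) = 5
d(R,H) = max(6, 10) = 10
d(R,J) = max(6, 2) = 6
G is nearest.

G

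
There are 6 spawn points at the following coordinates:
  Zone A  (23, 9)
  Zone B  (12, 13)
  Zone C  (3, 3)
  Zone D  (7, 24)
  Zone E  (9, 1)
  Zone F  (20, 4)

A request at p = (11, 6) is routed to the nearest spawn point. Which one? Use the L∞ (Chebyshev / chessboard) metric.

Zone E

d(p, Zone A) = max(12, 3) = 12
d(p, Zone B) = max(1, 7) = 7
d(p, Zone C) = max(8, 3) = 8
d(p, Zone D) = max(4, 18) = 18
d(p, Zone E) = max(2, 5) = 5
d(p, Zone F) = max(9, 2) = 9
The smallest is to Zone E, so p lies in the Voronoi region of Zone E.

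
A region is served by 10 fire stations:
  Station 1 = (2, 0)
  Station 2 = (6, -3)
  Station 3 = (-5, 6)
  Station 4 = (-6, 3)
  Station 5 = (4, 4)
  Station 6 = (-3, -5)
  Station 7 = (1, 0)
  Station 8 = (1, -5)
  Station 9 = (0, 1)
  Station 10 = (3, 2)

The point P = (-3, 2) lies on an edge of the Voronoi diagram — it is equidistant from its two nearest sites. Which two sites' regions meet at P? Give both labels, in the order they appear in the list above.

Squared distances from P to each site:
d²(P, Station 1) = (-3−2)² + (2−0)² = 25 + 4 = 29
d²(P, Station 2) = (-3−6)² + (2−(-3))² = 81 + 25 = 106
d²(P, Station 3) = (-3−(-5))² + (2−6)² = 4 + 16 = 20
d²(P, Station 4) = (-3−(-6))² + (2−3)² = 9 + 1 = 10
d²(P, Station 5) = (-3−4)² + (2−4)² = 49 + 4 = 53
d²(P, Station 6) = (-3−(-3))² + (2−(-5))² = 0 + 49 = 49
d²(P, Station 7) = (-3−1)² + (2−0)² = 16 + 4 = 20
d²(P, Station 8) = (-3−1)² + (2−(-5))² = 16 + 49 = 65
d²(P, Station 9) = (-3−0)² + (2−1)² = 9 + 1 = 10
d²(P, Station 10) = (-3−3)² + (2−2)² = 36 + 0 = 36
P is equidistant from Station 4 and Station 9 (both at squared distance 10), and every other site is strictly farther — so P lies on the Station 4–Station 9 Voronoi edge.

Station 4 and Station 9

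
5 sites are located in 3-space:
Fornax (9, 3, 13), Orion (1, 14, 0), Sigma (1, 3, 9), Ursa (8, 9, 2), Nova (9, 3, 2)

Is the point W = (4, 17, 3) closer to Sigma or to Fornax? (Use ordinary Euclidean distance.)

Sigma

Compare squared distances:
d²(W, Sigma) = (4−1)² + (17−3)² + (3−9)² = 9 + 196 + 36 = 241
d²(W, Fornax) = (4−9)² + (17−3)² + (3−13)² = 25 + 196 + 100 = 321
241 < 321, so Sigma is closer.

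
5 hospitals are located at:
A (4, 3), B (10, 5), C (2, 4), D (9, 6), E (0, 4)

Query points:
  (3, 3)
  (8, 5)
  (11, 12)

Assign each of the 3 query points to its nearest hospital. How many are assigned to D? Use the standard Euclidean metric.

(3, 3) — d² to each: A:1, B:53, C:2, D:45, E:10 → nearest is A
(8, 5) — d² to each: A:20, B:4, C:37, D:2, E:65 → nearest is D
(11, 12) — d² to each: A:130, B:50, C:145, D:40, E:185 → nearest is D
2 of the 3 points have D as nearest.

2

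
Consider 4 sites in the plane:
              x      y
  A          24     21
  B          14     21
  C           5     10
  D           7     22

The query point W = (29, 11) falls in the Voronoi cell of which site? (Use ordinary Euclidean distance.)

A

Squared Euclidean distances:
|WA|² = (29−24)² + (11−21)² = 25 + 100 = 125
|WB|² = (29−14)² + (11−21)² = 225 + 100 = 325
|WC|² = (29−5)² + (11−10)² = 576 + 1 = 577
|WD|² = (29−7)² + (11−22)² = 484 + 121 = 605
A is nearest.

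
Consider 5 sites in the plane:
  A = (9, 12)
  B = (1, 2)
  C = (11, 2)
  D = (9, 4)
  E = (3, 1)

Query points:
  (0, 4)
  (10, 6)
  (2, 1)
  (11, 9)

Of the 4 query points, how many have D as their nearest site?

1

(0, 4) — d² to each: A:145, B:5, C:125, D:81, E:18 → nearest is B
(10, 6) — d² to each: A:37, B:97, C:17, D:5, E:74 → nearest is D
(2, 1) — d² to each: A:170, B:2, C:82, D:58, E:1 → nearest is E
(11, 9) — d² to each: A:13, B:149, C:49, D:29, E:128 → nearest is A
1 of the 4 points has D as nearest.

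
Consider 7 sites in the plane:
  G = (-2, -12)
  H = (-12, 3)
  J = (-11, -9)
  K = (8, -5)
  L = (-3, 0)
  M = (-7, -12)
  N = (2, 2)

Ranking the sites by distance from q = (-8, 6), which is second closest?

L

Since √ is increasing, it suffices to compare squared distances:
|qG|² = (-8−(-2))² + (6−(-12))² = 36 + 324 = 360
|qH|² = (-8−(-12))² + (6−3)² = 16 + 9 = 25
|qJ|² = (-8−(-11))² + (6−(-9))² = 9 + 225 = 234
|qK|² = (-8−8)² + (6−(-5))² = 256 + 121 = 377
|qL|² = (-8−(-3))² + (6−0)² = 25 + 36 = 61
|qM|² = (-8−(-7))² + (6−(-12))² = 1 + 324 = 325
|qN|² = (-8−2)² + (6−2)² = 100 + 16 = 116
Sorted ascending: H, L, N, … — the second-nearest is L.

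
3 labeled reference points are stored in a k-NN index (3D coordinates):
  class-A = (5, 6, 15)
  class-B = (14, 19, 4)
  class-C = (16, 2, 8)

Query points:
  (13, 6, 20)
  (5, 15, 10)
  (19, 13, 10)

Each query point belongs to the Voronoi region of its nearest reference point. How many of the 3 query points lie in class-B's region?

1

(13, 6, 20) — d² to each: class-A:89, class-B:426, class-C:169 → nearest is class-A
(5, 15, 10) — d² to each: class-A:106, class-B:133, class-C:294 → nearest is class-A
(19, 13, 10) — d² to each: class-A:270, class-B:97, class-C:134 → nearest is class-B
1 of the 3 points has class-B as nearest.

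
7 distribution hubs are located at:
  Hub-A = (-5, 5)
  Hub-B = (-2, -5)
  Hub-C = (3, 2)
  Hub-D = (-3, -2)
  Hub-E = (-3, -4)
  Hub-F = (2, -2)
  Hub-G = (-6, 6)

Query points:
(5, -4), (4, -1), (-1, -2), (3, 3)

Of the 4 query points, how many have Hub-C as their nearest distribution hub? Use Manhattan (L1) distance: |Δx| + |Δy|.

1

(5, -4) — d to each: Hub-A:19, Hub-B:8, Hub-C:8, Hub-D:10, Hub-E:8, Hub-F:5, Hub-G:21 → nearest is Hub-F
(4, -1) — d to each: Hub-A:15, Hub-B:10, Hub-C:4, Hub-D:8, Hub-E:10, Hub-F:3, Hub-G:17 → nearest is Hub-F
(-1, -2) — d to each: Hub-A:11, Hub-B:4, Hub-C:8, Hub-D:2, Hub-E:4, Hub-F:3, Hub-G:13 → nearest is Hub-D
(3, 3) — d to each: Hub-A:10, Hub-B:13, Hub-C:1, Hub-D:11, Hub-E:13, Hub-F:6, Hub-G:12 → nearest is Hub-C
1 of the 4 points has Hub-C as nearest.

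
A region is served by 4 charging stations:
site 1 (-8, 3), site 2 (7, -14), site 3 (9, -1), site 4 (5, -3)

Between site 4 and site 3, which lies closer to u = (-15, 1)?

Compare squared distances:
d²(u, site 4) = (-15−5)² + (1−(-3))² = 400 + 16 = 416
d²(u, site 3) = (-15−9)² + (1−(-1))² = 576 + 4 = 580
416 < 580, so site 4 is closer.

site 4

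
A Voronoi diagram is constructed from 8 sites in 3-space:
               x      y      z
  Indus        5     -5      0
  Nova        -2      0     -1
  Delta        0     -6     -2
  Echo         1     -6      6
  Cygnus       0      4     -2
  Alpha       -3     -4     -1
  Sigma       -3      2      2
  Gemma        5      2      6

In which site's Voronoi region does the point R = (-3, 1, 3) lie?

Sigma

Compare squared distances (the ordering matches that of the actual distances):
d²(R, Indus) = (-3−5)² + (1−(-5))² + (3−0)² = 64 + 36 + 9 = 109
d²(R, Nova) = (-3−(-2))² + (1−0)² + (3−(-1))² = 1 + 1 + 16 = 18
d²(R, Delta) = (-3−0)² + (1−(-6))² + (3−(-2))² = 9 + 49 + 25 = 83
d²(R, Echo) = (-3−1)² + (1−(-6))² + (3−6)² = 16 + 49 + 9 = 74
d²(R, Cygnus) = (-3−0)² + (1−4)² + (3−(-2))² = 9 + 9 + 25 = 43
d²(R, Alpha) = (-3−(-3))² + (1−(-4))² + (3−(-1))² = 0 + 25 + 16 = 41
d²(R, Sigma) = (-3−(-3))² + (1−2)² + (3−2)² = 0 + 1 + 1 = 2
d²(R, Gemma) = (-3−5)² + (1−2)² + (3−6)² = 64 + 1 + 9 = 74
Sigma is nearest.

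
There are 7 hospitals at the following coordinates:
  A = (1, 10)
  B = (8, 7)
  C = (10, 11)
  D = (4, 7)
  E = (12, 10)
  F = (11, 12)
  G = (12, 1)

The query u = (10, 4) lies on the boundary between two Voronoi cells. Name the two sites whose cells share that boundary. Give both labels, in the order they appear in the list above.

Squared distances from u to each site:
|uA|² = (10−1)² + (4−10)² = 81 + 36 = 117
|uB|² = (10−8)² + (4−7)² = 4 + 9 = 13
|uC|² = (10−10)² + (4−11)² = 0 + 49 = 49
|uD|² = (10−4)² + (4−7)² = 36 + 9 = 45
|uE|² = (10−12)² + (4−10)² = 4 + 36 = 40
|uF|² = (10−11)² + (4−12)² = 1 + 64 = 65
|uG|² = (10−12)² + (4−1)² = 4 + 9 = 13
u is equidistant from B and G (both at squared distance 13), and every other site is strictly farther — so u lies on the B–G Voronoi edge.

B and G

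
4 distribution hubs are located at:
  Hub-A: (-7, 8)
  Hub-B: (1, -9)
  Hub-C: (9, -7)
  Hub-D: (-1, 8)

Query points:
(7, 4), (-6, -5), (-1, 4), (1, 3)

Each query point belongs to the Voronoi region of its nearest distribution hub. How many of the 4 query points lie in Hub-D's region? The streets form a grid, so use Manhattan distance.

(7, 4) — d to each: Hub-A:18, Hub-B:19, Hub-C:13, Hub-D:12 → nearest is Hub-D
(-6, -5) — d to each: Hub-A:14, Hub-B:11, Hub-C:17, Hub-D:18 → nearest is Hub-B
(-1, 4) — d to each: Hub-A:10, Hub-B:15, Hub-C:21, Hub-D:4 → nearest is Hub-D
(1, 3) — d to each: Hub-A:13, Hub-B:12, Hub-C:18, Hub-D:7 → nearest is Hub-D
3 of the 4 points have Hub-D as nearest.

3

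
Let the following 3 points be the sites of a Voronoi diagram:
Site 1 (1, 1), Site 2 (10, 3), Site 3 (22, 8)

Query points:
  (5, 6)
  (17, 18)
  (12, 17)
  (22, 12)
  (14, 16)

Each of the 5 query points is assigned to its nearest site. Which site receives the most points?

Site 3

(5, 6) — d² to each: Site 1:41, Site 2:34, Site 3:293 → nearest is Site 2
(17, 18) — d² to each: Site 1:545, Site 2:274, Site 3:125 → nearest is Site 3
(12, 17) — d² to each: Site 1:377, Site 2:200, Site 3:181 → nearest is Site 3
(22, 12) — d² to each: Site 1:562, Site 2:225, Site 3:16 → nearest is Site 3
(14, 16) — d² to each: Site 1:394, Site 2:185, Site 3:128 → nearest is Site 3
Tally — Site 2:1, Site 3:4. Site 3 captures the most (4).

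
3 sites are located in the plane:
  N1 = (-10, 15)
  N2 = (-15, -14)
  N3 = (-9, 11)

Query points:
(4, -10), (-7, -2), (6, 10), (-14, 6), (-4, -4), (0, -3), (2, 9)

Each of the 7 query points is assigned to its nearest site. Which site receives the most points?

N3

(4, -10) — d² to each: N1:821, N2:377, N3:610 → nearest is N2
(-7, -2) — d² to each: N1:298, N2:208, N3:173 → nearest is N3
(6, 10) — d² to each: N1:281, N2:1017, N3:226 → nearest is N3
(-14, 6) — d² to each: N1:97, N2:401, N3:50 → nearest is N3
(-4, -4) — d² to each: N1:397, N2:221, N3:250 → nearest is N2
(0, -3) — d² to each: N1:424, N2:346, N3:277 → nearest is N3
(2, 9) — d² to each: N1:180, N2:818, N3:125 → nearest is N3
Tally — N2:2, N3:5. N3 captures the most (5).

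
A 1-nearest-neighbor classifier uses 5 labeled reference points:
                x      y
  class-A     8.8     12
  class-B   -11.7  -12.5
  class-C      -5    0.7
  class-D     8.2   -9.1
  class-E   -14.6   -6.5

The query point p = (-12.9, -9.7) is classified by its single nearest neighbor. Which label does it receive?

class-B

Compare squared distances (the ordering matches that of the actual distances):
d²(p, class-A) = (-12.9−8.8)² + (-9.7−12)² = 470.89 + 470.89 = 941.78
d²(p, class-B) = (-12.9−(-11.7))² + (-9.7−(-12.5))² = 1.44 + 7.84 = 9.28
d²(p, class-C) = (-12.9−(-5))² + (-9.7−0.7)² = 62.41 + 108.16 = 170.57
d²(p, class-D) = (-12.9−8.2)² + (-9.7−(-9.1))² = 445.21 + 0.36 = 445.57
d²(p, class-E) = (-12.9−(-14.6))² + (-9.7−(-6.5))² = 2.89 + 10.24 = 13.13
class-B is nearest.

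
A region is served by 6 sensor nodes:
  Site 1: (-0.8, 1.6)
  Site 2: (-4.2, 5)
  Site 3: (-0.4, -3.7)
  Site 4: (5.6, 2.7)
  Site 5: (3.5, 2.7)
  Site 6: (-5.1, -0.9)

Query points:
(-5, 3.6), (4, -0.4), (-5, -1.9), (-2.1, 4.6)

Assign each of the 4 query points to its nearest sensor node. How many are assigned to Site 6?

1

(-5, 3.6) — d² to each: Site 1:21.64, Site 2:2.6, Site 3:74.45, Site 4:113.17, Site 5:73.06, Site 6:20.26 → nearest is Site 2
(4, -0.4) — d² to each: Site 1:27.04, Site 2:96.4, Site 3:30.25, Site 4:12.17, Site 5:9.86, Site 6:83.06 → nearest is Site 5
(-5, -1.9) — d² to each: Site 1:29.89, Site 2:48.25, Site 3:24.4, Site 4:133.52, Site 5:93.41, Site 6:1.01 → nearest is Site 6
(-2.1, 4.6) — d² to each: Site 1:10.69, Site 2:4.57, Site 3:71.78, Site 4:62.9, Site 5:34.97, Site 6:39.25 → nearest is Site 2
1 of the 4 points has Site 6 as nearest.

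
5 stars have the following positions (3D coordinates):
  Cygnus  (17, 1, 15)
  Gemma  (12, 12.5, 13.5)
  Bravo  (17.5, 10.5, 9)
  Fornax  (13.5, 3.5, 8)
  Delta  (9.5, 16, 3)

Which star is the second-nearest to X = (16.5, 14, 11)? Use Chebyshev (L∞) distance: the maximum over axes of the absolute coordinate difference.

Gemma

d(X, Cygnus) = max(0.5, 13, 4) = 13
d(X, Gemma) = max(4.5, 1.5, 2.5) = 4.5
d(X, Bravo) = max(1, 3.5, 2) = 3.5
d(X, Fornax) = max(3, 10.5, 3) = 10.5
d(X, Delta) = max(7, 2, 8) = 8
Sorted ascending: Bravo, Gemma, Delta, … — the second-nearest is Gemma.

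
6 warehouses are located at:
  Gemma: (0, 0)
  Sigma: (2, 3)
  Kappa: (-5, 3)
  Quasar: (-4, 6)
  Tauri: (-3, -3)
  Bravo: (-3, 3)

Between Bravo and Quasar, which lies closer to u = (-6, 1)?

Compare squared distances:
d²(u, Bravo) = (-6−(-3))² + (1−3)² = 9 + 4 = 13
d²(u, Quasar) = (-6−(-4))² + (1−6)² = 4 + 25 = 29
13 < 29, so Bravo is closer.

Bravo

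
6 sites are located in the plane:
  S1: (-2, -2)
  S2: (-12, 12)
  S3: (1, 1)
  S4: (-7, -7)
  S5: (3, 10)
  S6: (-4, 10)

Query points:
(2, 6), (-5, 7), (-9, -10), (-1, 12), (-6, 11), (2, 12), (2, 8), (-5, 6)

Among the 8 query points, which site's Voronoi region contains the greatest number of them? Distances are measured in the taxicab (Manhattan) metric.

S6

(2, 6) — d to each: S1:12, S2:20, S3:6, S4:22, S5:5, S6:10 → nearest is S5
(-5, 7) — d to each: S1:12, S2:12, S3:12, S4:16, S5:11, S6:4 → nearest is S6
(-9, -10) — d to each: S1:15, S2:25, S3:21, S4:5, S5:32, S6:25 → nearest is S4
(-1, 12) — d to each: S1:15, S2:11, S3:13, S4:25, S5:6, S6:5 → nearest is S6
(-6, 11) — d to each: S1:17, S2:7, S3:17, S4:19, S5:10, S6:3 → nearest is S6
(2, 12) — d to each: S1:18, S2:14, S3:12, S4:28, S5:3, S6:8 → nearest is S5
(2, 8) — d to each: S1:14, S2:18, S3:8, S4:24, S5:3, S6:8 → nearest is S5
(-5, 6) — d to each: S1:11, S2:13, S3:11, S4:15, S5:12, S6:5 → nearest is S6
Tally — S4:1, S5:3, S6:4. S6 captures the most (4).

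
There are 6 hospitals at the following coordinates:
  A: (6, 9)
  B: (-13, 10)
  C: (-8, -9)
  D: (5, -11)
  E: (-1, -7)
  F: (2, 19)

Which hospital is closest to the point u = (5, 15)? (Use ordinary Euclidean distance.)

F

Since √ is increasing, it suffices to compare squared distances:
|uA|² = 1 + 36 = 37
|uB|² = 324 + 25 = 349
|uC|² = 169 + 576 = 745
|uD|² = 0 + 676 = 676
|uE|² = 36 + 484 = 520
|uF|² = 9 + 16 = 25
Minimum is at F.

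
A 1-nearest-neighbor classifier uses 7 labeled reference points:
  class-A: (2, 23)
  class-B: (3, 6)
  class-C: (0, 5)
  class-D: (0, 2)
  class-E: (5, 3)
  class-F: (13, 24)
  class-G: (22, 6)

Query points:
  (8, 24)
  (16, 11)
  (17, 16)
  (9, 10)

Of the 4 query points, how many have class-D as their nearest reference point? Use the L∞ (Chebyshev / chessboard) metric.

(8, 24) — d to each: class-A:6, class-B:18, class-C:19, class-D:22, class-E:21, class-F:5, class-G:18 → nearest is class-F
(16, 11) — d to each: class-A:14, class-B:13, class-C:16, class-D:16, class-E:11, class-F:13, class-G:6 → nearest is class-G
(17, 16) — d to each: class-A:15, class-B:14, class-C:17, class-D:17, class-E:13, class-F:8, class-G:10 → nearest is class-F
(9, 10) — d to each: class-A:13, class-B:6, class-C:9, class-D:9, class-E:7, class-F:14, class-G:13 → nearest is class-B
0 of the 4 points have class-D as nearest.

0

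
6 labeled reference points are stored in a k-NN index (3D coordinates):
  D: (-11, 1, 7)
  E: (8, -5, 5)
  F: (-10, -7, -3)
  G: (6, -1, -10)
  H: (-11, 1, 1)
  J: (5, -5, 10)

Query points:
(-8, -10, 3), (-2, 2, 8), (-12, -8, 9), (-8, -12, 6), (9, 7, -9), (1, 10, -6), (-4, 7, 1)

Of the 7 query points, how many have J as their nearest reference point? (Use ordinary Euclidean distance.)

(-8, -10, 3) — d² to each: D:146, E:285, F:49, G:446, H:134, J:243 → nearest is F
(-2, 2, 8) — d² to each: D:83, E:158, F:266, G:397, H:131, J:102 → nearest is D
(-12, -8, 9) — d² to each: D:86, E:425, F:149, G:734, H:146, J:299 → nearest is D
(-8, -12, 6) — d² to each: D:179, E:306, F:110, G:573, H:203, J:234 → nearest is F
(9, 7, -9) — d² to each: D:692, E:341, F:593, G:74, H:536, J:521 → nearest is G
(1, 10, -6) — d² to each: D:394, E:395, F:419, G:162, H:274, J:497 → nearest is G
(-4, 7, 1) — d² to each: D:121, E:304, F:248, G:285, H:85, J:306 → nearest is H
0 of the 7 points have J as nearest.

0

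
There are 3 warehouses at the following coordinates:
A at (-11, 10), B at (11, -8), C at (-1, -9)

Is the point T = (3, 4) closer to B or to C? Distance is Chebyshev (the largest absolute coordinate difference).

B

d(T,B) = max(8, 12) = 12
d(T,C) = max(4, 13) = 13
12 < 13, so B is closer.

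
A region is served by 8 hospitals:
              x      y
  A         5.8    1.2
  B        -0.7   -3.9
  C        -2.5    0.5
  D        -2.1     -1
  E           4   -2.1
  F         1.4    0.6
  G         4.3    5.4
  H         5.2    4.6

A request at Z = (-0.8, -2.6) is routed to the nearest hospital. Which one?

B

Since √ is increasing, it suffices to compare squared distances:
|ZA|² = 43.56 + 14.44 = 58
|ZB|² = 0.01 + 1.69 = 1.7
|ZC|² = 2.89 + 9.61 = 12.5
|ZD|² = 1.69 + 2.56 = 4.25
|ZE|² = 23.04 + 0.25 = 23.29
|ZF|² = 4.84 + 10.24 = 15.08
|ZG|² = 26.01 + 64 = 90.01
|ZH|² = 36 + 51.84 = 87.84
The smallest is to B, so Z lies in the Voronoi region of B.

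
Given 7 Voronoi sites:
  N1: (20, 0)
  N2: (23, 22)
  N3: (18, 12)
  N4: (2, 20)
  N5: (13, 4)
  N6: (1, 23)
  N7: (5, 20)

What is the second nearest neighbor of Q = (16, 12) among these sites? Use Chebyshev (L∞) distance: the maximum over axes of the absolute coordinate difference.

N5

d(Q,N1) = max(4, 12) = 12
d(Q,N2) = max(7, 10) = 10
d(Q,N3) = max(2, 0) = 2
d(Q,N4) = max(14, 8) = 14
d(Q,N5) = max(3, 8) = 8
d(Q,N6) = max(15, 11) = 15
d(Q,N7) = max(11, 8) = 11
Sorted ascending: N3, N5, N2, … — the second-nearest is N5.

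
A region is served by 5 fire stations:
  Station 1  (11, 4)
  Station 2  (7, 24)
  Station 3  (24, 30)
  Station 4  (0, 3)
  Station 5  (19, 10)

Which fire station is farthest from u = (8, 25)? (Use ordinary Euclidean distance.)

Compare squared distances (the ordering matches that of the actual distances):
d²(u, Station 1) = (8−11)² + (25−4)² = 9 + 441 = 450
d²(u, Station 2) = (8−7)² + (25−24)² = 1 + 1 = 2
d²(u, Station 3) = (8−24)² + (25−30)² = 256 + 25 = 281
d²(u, Station 4) = (8−0)² + (25−3)² = 64 + 484 = 548
d²(u, Station 5) = (8−19)² + (25−10)² = 121 + 225 = 346
The largest is to Station 4.

Station 4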